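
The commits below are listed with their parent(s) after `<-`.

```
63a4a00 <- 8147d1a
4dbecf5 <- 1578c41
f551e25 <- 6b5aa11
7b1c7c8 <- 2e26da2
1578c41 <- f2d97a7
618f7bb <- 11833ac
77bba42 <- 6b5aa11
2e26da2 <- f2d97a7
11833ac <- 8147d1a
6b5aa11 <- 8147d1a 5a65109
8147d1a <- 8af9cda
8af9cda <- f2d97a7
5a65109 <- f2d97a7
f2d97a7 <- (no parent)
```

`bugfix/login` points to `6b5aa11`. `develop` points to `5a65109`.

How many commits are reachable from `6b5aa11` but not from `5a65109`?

Reachable from 6b5aa11: {5a65109, 6b5aa11, 8147d1a, 8af9cda, f2d97a7}.
Reachable from 5a65109: {5a65109, f2d97a7}.
In 6b5aa11's history but not 5a65109's: {6b5aa11, 8147d1a, 8af9cda} — 3 commits.

3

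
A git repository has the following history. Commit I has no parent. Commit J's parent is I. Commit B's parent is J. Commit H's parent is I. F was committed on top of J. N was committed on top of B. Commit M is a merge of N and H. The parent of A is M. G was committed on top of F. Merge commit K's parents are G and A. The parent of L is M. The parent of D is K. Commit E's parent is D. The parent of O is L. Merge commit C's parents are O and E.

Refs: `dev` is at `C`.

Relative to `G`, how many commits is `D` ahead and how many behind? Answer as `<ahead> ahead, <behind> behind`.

Reachable from D: {A, B, D, F, G, H, I, J, K, M, N}.
Reachable from G: {F, G, I, J}.
Only in D's history (ahead): {A, B, D, H, K, M, N} — 7.
Only in G's history (behind): {} — 0.

7 ahead, 0 behind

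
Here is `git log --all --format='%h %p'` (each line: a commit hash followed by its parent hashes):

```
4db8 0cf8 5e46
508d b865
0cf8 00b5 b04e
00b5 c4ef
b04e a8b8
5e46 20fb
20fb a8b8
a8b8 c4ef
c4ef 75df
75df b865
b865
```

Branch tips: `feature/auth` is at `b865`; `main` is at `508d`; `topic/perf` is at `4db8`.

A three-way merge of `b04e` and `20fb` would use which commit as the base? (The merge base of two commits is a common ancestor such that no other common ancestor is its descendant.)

a8b8

Ancestors of b04e: {75df, a8b8, b04e, b865, c4ef}.
Ancestors of 20fb: {20fb, 75df, a8b8, b865, c4ef}.
Common ancestors: {75df, a8b8, b865, c4ef}.
Among these, a8b8 is not an ancestor of any other common ancestor — it is the merge base.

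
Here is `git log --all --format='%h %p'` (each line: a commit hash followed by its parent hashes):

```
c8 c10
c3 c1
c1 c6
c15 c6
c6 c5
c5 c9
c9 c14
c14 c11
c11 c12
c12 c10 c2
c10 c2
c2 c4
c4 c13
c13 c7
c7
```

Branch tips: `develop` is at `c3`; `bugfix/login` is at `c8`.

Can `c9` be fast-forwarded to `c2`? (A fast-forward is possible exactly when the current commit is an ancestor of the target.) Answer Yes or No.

No

A fast-forward from c9 to c2 is possible iff c9 is an ancestor of c2.
Ancestors of c2: {c13, c2, c4, c7}.
c9 is not among them, so fast-forward is not possible.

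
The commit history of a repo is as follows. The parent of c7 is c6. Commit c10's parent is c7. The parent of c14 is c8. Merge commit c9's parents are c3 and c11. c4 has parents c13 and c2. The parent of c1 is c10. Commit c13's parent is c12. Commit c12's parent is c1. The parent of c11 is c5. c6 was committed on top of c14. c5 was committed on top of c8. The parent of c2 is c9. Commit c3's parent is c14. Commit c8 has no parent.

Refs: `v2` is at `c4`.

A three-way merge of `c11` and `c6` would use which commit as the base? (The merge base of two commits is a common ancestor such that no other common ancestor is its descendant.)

c8

Ancestors of c11: {c11, c5, c8}.
Ancestors of c6: {c14, c6, c8}.
Common ancestors: {c8}.
The only common ancestor is c8, so it is the merge base.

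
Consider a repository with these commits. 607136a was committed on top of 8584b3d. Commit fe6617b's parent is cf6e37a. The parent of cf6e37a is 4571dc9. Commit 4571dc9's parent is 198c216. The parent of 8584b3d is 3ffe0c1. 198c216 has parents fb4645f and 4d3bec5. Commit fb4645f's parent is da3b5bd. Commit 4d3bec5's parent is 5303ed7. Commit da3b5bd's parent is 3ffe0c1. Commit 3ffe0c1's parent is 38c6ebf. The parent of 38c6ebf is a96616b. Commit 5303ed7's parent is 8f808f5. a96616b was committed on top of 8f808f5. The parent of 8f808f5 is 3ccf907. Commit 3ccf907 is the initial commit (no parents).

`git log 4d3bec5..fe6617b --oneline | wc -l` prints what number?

Reachable from fe6617b: {198c216, 38c6ebf, 3ccf907, 3ffe0c1, 4571dc9, 4d3bec5, 5303ed7, 8f808f5, a96616b, cf6e37a, da3b5bd, fb4645f, fe6617b}.
Reachable from 4d3bec5: {3ccf907, 4d3bec5, 5303ed7, 8f808f5}.
In fe6617b's history but not 4d3bec5's: {198c216, 38c6ebf, 3ffe0c1, 4571dc9, a96616b, cf6e37a, da3b5bd, fb4645f, fe6617b} — 9 commits.

9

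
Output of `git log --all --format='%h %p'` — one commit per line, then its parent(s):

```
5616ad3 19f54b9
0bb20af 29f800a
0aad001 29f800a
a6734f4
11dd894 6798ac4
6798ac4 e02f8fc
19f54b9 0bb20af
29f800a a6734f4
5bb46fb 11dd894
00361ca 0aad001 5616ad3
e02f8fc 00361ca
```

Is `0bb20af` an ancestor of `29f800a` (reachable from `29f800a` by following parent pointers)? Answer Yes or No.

No

Ancestors of 29f800a: {29f800a, a6734f4}.
0bb20af is not in that set, so it is not an ancestor of 29f800a.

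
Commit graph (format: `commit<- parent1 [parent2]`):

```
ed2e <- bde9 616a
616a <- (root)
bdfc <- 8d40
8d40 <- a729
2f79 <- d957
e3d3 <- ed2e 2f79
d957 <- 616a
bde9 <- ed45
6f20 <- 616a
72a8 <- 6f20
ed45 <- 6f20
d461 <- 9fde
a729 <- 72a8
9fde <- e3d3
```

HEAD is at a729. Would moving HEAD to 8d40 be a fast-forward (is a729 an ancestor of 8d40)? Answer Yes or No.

A fast-forward from a729 to 8d40 is possible iff a729 is an ancestor of 8d40.
Ancestors of 8d40: {616a, 6f20, 72a8, 8d40, a729}.
a729 is among them, so fast-forward is possible.

Yes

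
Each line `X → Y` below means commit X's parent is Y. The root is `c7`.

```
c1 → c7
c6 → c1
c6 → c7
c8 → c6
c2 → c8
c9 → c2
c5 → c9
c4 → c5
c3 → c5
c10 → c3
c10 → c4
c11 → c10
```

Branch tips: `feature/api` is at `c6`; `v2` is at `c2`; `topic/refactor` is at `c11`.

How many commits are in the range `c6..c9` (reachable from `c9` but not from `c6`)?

Reachable from c9: {c1, c2, c6, c7, c8, c9}.
Reachable from c6: {c1, c6, c7}.
In c9's history but not c6's: {c2, c8, c9} — 3 commits.

3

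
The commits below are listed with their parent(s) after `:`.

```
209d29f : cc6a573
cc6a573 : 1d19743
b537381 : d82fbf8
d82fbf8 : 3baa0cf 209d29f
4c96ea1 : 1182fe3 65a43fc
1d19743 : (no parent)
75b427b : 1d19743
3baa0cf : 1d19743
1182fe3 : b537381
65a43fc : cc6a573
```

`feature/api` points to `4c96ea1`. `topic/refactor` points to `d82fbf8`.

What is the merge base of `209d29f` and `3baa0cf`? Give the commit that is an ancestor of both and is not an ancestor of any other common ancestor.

Ancestors of 209d29f: {1d19743, 209d29f, cc6a573}.
Ancestors of 3baa0cf: {1d19743, 3baa0cf}.
Common ancestors: {1d19743}.
The only common ancestor is 1d19743, so it is the merge base.

1d19743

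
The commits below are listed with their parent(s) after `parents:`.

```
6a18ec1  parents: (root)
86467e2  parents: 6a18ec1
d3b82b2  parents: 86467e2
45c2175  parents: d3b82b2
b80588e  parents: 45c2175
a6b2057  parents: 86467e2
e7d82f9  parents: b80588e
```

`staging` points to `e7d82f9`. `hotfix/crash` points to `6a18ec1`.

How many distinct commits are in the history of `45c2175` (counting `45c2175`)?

4

Walking parent pointers from 45c2175: reachable set = {45c2175, 6a18ec1, 86467e2, d3b82b2}.
That is 4 commits.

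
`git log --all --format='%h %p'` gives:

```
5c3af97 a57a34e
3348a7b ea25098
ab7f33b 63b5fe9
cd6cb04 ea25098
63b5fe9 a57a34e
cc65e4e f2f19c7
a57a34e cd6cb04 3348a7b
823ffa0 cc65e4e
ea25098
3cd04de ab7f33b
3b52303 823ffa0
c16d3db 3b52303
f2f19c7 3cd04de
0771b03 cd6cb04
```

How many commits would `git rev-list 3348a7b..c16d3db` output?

Reachable from c16d3db: {3348a7b, 3b52303, 3cd04de, 63b5fe9, 823ffa0, a57a34e, ab7f33b, c16d3db, cc65e4e, cd6cb04, ea25098, f2f19c7}.
Reachable from 3348a7b: {3348a7b, ea25098}.
In c16d3db's history but not 3348a7b's: {3b52303, 3cd04de, 63b5fe9, 823ffa0, a57a34e, ab7f33b, c16d3db, cc65e4e, cd6cb04, f2f19c7} — 10 commits.

10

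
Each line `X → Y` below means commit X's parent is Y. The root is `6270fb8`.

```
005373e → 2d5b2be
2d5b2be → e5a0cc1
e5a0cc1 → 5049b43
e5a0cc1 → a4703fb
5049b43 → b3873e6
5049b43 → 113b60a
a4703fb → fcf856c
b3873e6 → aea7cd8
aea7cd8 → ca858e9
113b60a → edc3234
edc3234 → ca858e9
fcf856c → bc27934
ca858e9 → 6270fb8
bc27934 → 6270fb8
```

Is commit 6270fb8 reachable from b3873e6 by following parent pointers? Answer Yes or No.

Ancestors of b3873e6 (commits reachable by following parents): {6270fb8, aea7cd8, b3873e6, ca858e9}.
6270fb8 is in that set, so it is an ancestor of b3873e6.

Yes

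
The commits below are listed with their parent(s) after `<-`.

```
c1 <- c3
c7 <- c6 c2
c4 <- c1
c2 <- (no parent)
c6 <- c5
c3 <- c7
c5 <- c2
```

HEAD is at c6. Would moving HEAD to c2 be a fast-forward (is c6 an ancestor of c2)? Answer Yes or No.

No

A fast-forward from c6 to c2 is possible iff c6 is an ancestor of c2.
Ancestors of c2: {c2}.
c6 is not among them, so fast-forward is not possible.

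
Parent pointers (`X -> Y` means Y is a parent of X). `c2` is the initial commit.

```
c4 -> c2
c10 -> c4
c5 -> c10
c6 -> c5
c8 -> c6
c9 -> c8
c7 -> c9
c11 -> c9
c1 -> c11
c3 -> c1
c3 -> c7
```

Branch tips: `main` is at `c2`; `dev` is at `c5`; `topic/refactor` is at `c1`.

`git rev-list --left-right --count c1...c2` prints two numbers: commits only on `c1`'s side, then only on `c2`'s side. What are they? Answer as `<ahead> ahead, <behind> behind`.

Reachable from c1: {c1, c10, c11, c2, c4, c5, c6, c8, c9}.
Reachable from c2: {c2}.
Only in c1's history (ahead): {c1, c10, c11, c4, c5, c6, c8, c9} — 8.
Only in c2's history (behind): {} — 0.

8 ahead, 0 behind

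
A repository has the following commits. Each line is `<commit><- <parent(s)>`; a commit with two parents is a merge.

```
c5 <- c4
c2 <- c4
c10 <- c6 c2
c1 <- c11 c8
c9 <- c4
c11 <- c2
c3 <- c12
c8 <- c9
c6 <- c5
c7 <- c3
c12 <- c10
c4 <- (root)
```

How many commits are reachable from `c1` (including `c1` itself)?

6

Walking parent pointers from c1: reachable set = {c1, c11, c2, c4, c8, c9}.
That is 6 commits.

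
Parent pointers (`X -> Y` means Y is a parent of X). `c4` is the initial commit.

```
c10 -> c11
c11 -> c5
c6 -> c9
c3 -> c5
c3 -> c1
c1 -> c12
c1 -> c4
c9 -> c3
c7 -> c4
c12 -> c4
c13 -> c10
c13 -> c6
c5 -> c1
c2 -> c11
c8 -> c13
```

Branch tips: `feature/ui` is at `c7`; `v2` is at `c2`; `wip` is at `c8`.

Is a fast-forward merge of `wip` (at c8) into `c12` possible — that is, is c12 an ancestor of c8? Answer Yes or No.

A fast-forward from c12 to c8 is possible iff c12 is an ancestor of c8.
Ancestors of c8: {c1, c10, c11, c12, c13, c3, c4, c5, c6, c8, c9}.
c12 is among them, so fast-forward is possible.

Yes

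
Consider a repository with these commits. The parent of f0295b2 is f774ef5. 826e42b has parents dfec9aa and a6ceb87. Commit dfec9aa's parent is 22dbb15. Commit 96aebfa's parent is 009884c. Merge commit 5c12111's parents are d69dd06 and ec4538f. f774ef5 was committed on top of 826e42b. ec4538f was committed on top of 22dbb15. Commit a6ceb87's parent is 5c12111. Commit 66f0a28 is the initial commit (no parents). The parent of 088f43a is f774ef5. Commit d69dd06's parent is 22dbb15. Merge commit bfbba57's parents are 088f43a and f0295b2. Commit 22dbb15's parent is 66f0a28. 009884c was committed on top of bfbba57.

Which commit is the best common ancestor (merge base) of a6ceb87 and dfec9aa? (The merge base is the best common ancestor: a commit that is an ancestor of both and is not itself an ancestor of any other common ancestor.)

Ancestors of a6ceb87: {22dbb15, 5c12111, 66f0a28, a6ceb87, d69dd06, ec4538f}.
Ancestors of dfec9aa: {22dbb15, 66f0a28, dfec9aa}.
Common ancestors: {22dbb15, 66f0a28}.
Among these, 22dbb15 is not an ancestor of any other common ancestor — it is the merge base.

22dbb15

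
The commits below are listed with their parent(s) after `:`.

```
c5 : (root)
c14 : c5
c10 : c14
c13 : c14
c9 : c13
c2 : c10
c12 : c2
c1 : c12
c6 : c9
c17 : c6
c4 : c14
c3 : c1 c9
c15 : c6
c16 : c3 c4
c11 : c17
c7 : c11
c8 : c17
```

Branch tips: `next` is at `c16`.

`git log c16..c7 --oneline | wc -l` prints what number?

4

Reachable from c7: {c11, c13, c14, c17, c5, c6, c7, c9}.
Reachable from c16: {c1, c10, c12, c13, c14, c16, c2, c3, c4, c5, c9}.
In c7's history but not c16's: {c11, c17, c6, c7} — 4 commits.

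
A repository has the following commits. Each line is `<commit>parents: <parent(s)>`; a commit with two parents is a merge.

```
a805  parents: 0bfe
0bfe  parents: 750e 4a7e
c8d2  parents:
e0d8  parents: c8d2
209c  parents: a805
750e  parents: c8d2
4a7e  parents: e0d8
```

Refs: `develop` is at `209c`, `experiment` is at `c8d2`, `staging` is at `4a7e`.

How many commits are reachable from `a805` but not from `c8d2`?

Reachable from a805: {0bfe, 4a7e, 750e, a805, c8d2, e0d8}.
Reachable from c8d2: {c8d2}.
In a805's history but not c8d2's: {0bfe, 4a7e, 750e, a805, e0d8} — 5 commits.

5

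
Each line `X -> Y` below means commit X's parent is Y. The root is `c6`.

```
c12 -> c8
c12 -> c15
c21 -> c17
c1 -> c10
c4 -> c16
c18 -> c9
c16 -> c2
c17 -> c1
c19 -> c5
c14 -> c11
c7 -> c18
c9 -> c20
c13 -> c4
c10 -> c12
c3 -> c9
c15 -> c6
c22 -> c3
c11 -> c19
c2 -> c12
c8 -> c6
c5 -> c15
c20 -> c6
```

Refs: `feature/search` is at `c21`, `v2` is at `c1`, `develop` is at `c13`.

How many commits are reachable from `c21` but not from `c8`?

Reachable from c21: {c1, c10, c12, c15, c17, c21, c6, c8}.
Reachable from c8: {c6, c8}.
In c21's history but not c8's: {c1, c10, c12, c15, c17, c21} — 6 commits.

6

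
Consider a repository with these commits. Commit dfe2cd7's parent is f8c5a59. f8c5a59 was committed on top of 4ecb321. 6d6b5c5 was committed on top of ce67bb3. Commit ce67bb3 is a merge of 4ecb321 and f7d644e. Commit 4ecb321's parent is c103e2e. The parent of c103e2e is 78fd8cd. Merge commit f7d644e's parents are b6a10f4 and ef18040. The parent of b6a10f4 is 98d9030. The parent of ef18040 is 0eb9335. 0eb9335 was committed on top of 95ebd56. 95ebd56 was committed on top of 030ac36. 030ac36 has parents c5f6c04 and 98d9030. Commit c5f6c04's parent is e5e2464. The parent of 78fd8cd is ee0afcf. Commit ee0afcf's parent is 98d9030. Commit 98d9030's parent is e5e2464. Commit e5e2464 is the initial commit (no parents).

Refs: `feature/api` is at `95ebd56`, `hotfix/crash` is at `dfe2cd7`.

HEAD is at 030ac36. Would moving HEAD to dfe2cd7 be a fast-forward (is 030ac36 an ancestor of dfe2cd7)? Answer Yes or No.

No

A fast-forward from 030ac36 to dfe2cd7 is possible iff 030ac36 is an ancestor of dfe2cd7.
Ancestors of dfe2cd7: {4ecb321, 78fd8cd, 98d9030, c103e2e, dfe2cd7, e5e2464, ee0afcf, f8c5a59}.
030ac36 is not among them, so fast-forward is not possible.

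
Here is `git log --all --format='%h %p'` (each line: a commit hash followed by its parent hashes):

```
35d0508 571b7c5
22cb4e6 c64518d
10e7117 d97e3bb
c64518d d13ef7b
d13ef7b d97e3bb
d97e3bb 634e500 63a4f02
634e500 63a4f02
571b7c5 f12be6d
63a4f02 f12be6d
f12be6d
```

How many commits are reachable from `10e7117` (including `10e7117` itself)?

Walking parent pointers from 10e7117: reachable set = {10e7117, 634e500, 63a4f02, d97e3bb, f12be6d}.
That is 5 commits.

5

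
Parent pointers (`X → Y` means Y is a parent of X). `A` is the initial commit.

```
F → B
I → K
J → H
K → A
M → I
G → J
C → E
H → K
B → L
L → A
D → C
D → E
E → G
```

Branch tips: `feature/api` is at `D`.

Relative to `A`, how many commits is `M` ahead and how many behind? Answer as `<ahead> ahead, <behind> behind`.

Reachable from M: {A, I, K, M}.
Reachable from A: {A}.
Only in M's history (ahead): {I, K, M} — 3.
Only in A's history (behind): {} — 0.

3 ahead, 0 behind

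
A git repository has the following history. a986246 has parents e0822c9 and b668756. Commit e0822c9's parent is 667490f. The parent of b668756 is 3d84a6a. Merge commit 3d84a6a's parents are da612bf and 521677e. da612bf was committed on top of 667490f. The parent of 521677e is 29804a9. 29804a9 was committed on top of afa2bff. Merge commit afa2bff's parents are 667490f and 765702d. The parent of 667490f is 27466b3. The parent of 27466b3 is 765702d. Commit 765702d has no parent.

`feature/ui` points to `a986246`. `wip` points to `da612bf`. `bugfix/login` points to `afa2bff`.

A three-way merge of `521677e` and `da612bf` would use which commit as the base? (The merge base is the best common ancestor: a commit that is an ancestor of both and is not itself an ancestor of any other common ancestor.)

Ancestors of 521677e: {27466b3, 29804a9, 521677e, 667490f, 765702d, afa2bff}.
Ancestors of da612bf: {27466b3, 667490f, 765702d, da612bf}.
Common ancestors: {27466b3, 667490f, 765702d}.
Among these, 667490f is not an ancestor of any other common ancestor — it is the merge base.

667490f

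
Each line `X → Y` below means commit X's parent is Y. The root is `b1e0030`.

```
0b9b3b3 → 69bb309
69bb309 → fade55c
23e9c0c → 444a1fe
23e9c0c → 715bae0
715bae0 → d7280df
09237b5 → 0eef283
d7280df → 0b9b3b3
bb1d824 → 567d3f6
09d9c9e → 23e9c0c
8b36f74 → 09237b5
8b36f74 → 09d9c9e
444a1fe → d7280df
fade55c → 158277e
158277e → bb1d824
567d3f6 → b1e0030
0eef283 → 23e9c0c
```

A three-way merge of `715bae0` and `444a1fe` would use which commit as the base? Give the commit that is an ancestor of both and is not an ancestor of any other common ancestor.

Ancestors of 715bae0: {0b9b3b3, 158277e, 567d3f6, 69bb309, 715bae0, b1e0030, bb1d824, d7280df, fade55c}.
Ancestors of 444a1fe: {0b9b3b3, 158277e, 444a1fe, 567d3f6, 69bb309, b1e0030, bb1d824, d7280df, fade55c}.
Common ancestors: {0b9b3b3, 158277e, 567d3f6, 69bb309, b1e0030, bb1d824, d7280df, fade55c}.
Among these, d7280df is not an ancestor of any other common ancestor — it is the merge base.

d7280df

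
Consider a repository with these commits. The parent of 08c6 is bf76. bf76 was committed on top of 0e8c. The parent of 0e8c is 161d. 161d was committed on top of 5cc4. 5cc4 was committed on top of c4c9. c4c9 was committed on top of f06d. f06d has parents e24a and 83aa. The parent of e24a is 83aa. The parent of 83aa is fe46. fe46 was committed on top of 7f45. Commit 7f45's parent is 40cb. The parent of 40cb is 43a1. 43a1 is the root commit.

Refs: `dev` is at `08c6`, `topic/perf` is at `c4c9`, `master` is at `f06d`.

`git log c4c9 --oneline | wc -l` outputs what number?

Walking parent pointers from c4c9: reachable set = {40cb, 43a1, 7f45, 83aa, c4c9, e24a, f06d, fe46}.
That is 8 commits.

8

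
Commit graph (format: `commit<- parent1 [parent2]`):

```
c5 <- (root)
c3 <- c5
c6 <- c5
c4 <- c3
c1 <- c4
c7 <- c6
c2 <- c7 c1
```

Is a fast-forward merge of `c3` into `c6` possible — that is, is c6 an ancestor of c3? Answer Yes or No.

A fast-forward from c6 to c3 is possible iff c6 is an ancestor of c3.
Ancestors of c3: {c3, c5}.
c6 is not among them, so fast-forward is not possible.

No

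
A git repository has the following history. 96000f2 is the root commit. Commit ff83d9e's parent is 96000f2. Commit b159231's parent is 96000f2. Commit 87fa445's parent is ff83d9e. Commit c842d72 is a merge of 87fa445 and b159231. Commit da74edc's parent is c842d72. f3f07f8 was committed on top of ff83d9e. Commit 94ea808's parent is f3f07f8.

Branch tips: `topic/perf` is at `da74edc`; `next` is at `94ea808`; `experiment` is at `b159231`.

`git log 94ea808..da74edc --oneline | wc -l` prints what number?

Reachable from da74edc: {87fa445, 96000f2, b159231, c842d72, da74edc, ff83d9e}.
Reachable from 94ea808: {94ea808, 96000f2, f3f07f8, ff83d9e}.
In da74edc's history but not 94ea808's: {87fa445, b159231, c842d72, da74edc} — 4 commits.

4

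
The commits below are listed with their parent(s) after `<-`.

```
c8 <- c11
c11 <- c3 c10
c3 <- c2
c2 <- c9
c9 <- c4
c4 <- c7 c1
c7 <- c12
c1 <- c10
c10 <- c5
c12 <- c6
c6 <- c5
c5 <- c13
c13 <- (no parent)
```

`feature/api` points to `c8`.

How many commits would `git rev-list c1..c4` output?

4

Reachable from c4: {c1, c10, c12, c13, c4, c5, c6, c7}.
Reachable from c1: {c1, c10, c13, c5}.
In c4's history but not c1's: {c12, c4, c6, c7} — 4 commits.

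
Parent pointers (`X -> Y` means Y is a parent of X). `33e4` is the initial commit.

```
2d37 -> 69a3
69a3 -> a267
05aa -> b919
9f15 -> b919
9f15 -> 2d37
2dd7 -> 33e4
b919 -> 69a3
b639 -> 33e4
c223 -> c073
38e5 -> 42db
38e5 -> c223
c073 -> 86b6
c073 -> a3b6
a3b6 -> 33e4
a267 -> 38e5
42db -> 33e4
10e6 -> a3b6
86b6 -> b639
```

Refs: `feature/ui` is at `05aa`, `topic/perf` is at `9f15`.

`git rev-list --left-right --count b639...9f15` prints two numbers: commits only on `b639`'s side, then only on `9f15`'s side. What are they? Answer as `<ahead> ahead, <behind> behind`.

Reachable from b639: {33e4, b639}.
Reachable from 9f15: {2d37, 33e4, 38e5, 42db, 69a3, 86b6, 9f15, a267, a3b6, b639, b919, c073, c223}.
Only in b639's history (ahead): {} — 0.
Only in 9f15's history (behind): {2d37, 38e5, 42db, 69a3, 86b6, 9f15, a267, a3b6, b919, c073, c223} — 11.

0 ahead, 11 behind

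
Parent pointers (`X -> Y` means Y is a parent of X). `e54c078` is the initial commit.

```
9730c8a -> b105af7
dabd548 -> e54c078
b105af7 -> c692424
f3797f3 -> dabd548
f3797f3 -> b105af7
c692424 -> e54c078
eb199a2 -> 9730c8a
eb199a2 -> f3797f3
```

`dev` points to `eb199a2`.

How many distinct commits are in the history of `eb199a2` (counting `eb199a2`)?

7

Walking parent pointers from eb199a2: reachable set = {9730c8a, b105af7, c692424, dabd548, e54c078, eb199a2, f3797f3}.
That is 7 commits.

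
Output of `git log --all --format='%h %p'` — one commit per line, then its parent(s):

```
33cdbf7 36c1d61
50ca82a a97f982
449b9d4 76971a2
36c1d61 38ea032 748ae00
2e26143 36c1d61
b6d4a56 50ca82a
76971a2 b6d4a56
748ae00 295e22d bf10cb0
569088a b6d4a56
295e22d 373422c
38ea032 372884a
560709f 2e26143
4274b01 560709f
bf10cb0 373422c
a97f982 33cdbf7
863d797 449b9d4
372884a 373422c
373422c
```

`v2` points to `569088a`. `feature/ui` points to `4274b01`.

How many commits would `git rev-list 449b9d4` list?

13

Walking parent pointers from 449b9d4: reachable set = {295e22d, 33cdbf7, 36c1d61, 372884a, 373422c, 38ea032, 449b9d4, 50ca82a, 748ae00, 76971a2, a97f982, b6d4a56, bf10cb0}.
That is 13 commits.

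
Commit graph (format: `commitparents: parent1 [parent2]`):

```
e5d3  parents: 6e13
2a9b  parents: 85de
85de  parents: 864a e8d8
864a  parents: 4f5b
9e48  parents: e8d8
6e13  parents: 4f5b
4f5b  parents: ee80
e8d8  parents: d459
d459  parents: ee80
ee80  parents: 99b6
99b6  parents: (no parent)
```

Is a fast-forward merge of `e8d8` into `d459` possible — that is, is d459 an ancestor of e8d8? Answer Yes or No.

A fast-forward from d459 to e8d8 is possible iff d459 is an ancestor of e8d8.
Ancestors of e8d8: {99b6, d459, e8d8, ee80}.
d459 is among them, so fast-forward is possible.

Yes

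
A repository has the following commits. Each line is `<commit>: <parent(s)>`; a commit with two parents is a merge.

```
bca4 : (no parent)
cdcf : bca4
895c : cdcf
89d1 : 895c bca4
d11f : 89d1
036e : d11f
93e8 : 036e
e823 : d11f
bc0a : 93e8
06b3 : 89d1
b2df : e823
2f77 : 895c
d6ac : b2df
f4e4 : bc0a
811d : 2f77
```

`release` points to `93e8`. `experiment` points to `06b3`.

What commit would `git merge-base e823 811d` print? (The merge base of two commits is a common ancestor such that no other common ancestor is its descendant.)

Ancestors of e823: {895c, 89d1, bca4, cdcf, d11f, e823}.
Ancestors of 811d: {2f77, 811d, 895c, bca4, cdcf}.
Common ancestors: {895c, bca4, cdcf}.
Among these, 895c is not an ancestor of any other common ancestor — it is the merge base.

895c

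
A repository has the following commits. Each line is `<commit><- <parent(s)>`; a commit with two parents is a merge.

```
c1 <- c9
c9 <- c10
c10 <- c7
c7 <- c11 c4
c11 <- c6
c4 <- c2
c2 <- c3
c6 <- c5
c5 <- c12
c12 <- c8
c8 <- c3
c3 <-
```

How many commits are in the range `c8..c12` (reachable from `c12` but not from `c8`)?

Reachable from c12: {c12, c3, c8}.
Reachable from c8: {c3, c8}.
In c12's history but not c8's: {c12} — 1 commit.

1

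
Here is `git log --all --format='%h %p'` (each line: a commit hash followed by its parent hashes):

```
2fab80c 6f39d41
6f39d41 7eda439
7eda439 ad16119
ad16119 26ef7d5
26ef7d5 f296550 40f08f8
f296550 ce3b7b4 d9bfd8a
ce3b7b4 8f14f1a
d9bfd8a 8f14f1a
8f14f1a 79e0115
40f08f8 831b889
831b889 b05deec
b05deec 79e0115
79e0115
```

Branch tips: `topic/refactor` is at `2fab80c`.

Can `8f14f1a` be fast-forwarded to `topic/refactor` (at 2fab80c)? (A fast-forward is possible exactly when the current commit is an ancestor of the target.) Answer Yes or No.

Yes

A fast-forward from 8f14f1a to 2fab80c is possible iff 8f14f1a is an ancestor of 2fab80c.
Ancestors of 2fab80c: {26ef7d5, 2fab80c, 40f08f8, 6f39d41, 79e0115, 7eda439, 831b889, 8f14f1a, ad16119, b05deec, ce3b7b4, d9bfd8a, f296550}.
8f14f1a is among them, so fast-forward is possible.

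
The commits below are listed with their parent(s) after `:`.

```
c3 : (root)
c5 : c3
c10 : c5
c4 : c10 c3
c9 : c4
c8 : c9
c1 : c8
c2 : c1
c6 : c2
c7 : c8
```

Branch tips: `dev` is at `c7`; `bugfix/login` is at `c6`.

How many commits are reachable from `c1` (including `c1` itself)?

7

Walking parent pointers from c1: reachable set = {c1, c10, c3, c4, c5, c8, c9}.
That is 7 commits.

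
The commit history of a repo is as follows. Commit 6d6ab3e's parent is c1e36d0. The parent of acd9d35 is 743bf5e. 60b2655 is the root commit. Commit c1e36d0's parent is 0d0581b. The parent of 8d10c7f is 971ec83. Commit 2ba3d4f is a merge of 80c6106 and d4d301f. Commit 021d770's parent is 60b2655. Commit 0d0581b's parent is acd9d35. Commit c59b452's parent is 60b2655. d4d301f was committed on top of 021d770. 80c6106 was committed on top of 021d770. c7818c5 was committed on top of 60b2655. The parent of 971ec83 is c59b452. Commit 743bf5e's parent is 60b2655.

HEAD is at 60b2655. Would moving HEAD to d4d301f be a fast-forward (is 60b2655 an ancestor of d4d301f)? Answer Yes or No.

A fast-forward from 60b2655 to d4d301f is possible iff 60b2655 is an ancestor of d4d301f.
Ancestors of d4d301f: {021d770, 60b2655, d4d301f}.
60b2655 is among them, so fast-forward is possible.

Yes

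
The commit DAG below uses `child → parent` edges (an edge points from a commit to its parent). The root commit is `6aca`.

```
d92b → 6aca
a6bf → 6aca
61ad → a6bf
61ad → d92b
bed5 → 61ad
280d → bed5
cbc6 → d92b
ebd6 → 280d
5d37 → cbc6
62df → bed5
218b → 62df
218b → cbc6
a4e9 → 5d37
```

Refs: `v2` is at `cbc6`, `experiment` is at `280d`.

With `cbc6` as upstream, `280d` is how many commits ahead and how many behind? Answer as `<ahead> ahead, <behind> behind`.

Reachable from 280d: {280d, 61ad, 6aca, a6bf, bed5, d92b}.
Reachable from cbc6: {6aca, cbc6, d92b}.
Only in 280d's history (ahead): {280d, 61ad, a6bf, bed5} — 4.
Only in cbc6's history (behind): {cbc6} — 1.

4 ahead, 1 behind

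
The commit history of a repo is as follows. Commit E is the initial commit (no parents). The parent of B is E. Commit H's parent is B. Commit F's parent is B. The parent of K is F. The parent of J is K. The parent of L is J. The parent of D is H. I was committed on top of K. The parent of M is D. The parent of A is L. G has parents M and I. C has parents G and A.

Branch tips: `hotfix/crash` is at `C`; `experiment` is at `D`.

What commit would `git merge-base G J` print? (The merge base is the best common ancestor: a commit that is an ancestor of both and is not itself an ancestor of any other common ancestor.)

Ancestors of G: {B, D, E, F, G, H, I, K, M}.
Ancestors of J: {B, E, F, J, K}.
Common ancestors: {B, E, F, K}.
Among these, K is not an ancestor of any other common ancestor — it is the merge base.

K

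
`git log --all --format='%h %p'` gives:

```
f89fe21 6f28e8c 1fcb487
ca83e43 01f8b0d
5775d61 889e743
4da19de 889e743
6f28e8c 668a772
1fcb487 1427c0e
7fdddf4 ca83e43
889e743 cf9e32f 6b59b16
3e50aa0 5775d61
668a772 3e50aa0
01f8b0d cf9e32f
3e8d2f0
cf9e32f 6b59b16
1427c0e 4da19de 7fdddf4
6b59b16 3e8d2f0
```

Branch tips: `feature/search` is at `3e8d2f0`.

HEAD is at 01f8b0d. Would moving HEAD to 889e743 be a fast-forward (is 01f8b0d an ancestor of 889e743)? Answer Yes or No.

A fast-forward from 01f8b0d to 889e743 is possible iff 01f8b0d is an ancestor of 889e743.
Ancestors of 889e743: {3e8d2f0, 6b59b16, 889e743, cf9e32f}.
01f8b0d is not among them, so fast-forward is not possible.

No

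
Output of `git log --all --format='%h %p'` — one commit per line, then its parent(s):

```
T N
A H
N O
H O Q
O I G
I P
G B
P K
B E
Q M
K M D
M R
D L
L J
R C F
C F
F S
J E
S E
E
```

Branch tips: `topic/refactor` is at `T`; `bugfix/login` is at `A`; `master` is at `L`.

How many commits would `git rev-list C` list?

Walking parent pointers from C: reachable set = {C, E, F, S}.
That is 4 commits.

4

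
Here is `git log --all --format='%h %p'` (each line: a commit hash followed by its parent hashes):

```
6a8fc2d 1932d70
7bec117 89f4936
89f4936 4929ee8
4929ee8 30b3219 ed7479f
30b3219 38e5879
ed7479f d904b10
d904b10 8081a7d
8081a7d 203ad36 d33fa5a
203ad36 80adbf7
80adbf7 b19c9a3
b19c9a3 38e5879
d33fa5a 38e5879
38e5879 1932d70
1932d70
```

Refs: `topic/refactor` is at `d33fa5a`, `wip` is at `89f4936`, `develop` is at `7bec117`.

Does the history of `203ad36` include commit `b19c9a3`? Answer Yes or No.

Yes

Ancestors of 203ad36 (commits reachable by following parents): {1932d70, 203ad36, 38e5879, 80adbf7, b19c9a3}.
b19c9a3 is in that set, so it is an ancestor of 203ad36.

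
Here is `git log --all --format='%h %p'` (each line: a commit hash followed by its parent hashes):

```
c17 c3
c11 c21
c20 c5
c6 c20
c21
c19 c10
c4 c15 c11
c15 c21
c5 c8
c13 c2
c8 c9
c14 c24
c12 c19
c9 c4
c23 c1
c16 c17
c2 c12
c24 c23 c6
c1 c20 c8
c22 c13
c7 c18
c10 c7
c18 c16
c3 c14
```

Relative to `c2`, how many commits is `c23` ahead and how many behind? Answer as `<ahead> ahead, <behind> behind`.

0 ahead, 12 behind

Reachable from c23: {c1, c11, c15, c20, c21, c23, c4, c5, c8, c9}.
Reachable from c2: {c1, c10, c11, c12, c14, c15, c16, c17, c18, c19, c2, c20, c21, c23, c24, c3, c4, c5, c6, c7, c8, c9}.
Only in c23's history (ahead): {} — 0.
Only in c2's history (behind): {c10, c12, c14, c16, c17, c18, c19, c2, c24, c3, c6, c7} — 12.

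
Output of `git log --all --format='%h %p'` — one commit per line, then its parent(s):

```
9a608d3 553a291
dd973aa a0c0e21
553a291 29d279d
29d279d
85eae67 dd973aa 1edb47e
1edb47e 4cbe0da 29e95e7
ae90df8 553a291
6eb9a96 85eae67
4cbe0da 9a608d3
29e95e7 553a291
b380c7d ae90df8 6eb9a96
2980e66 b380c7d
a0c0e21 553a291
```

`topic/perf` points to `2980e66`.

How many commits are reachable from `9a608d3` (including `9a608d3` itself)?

Walking parent pointers from 9a608d3: reachable set = {29d279d, 553a291, 9a608d3}.
That is 3 commits.

3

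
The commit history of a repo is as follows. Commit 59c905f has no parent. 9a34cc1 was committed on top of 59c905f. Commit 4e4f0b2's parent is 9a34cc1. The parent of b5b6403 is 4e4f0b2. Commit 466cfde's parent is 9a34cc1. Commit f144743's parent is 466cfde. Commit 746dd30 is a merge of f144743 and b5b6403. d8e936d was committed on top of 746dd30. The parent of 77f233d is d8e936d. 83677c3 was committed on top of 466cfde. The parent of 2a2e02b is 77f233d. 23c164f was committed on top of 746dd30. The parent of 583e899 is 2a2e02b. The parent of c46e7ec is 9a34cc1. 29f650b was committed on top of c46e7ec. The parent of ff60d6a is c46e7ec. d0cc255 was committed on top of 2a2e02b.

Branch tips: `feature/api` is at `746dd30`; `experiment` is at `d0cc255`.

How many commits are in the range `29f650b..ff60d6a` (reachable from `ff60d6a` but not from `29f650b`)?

1

Reachable from ff60d6a: {59c905f, 9a34cc1, c46e7ec, ff60d6a}.
Reachable from 29f650b: {29f650b, 59c905f, 9a34cc1, c46e7ec}.
In ff60d6a's history but not 29f650b's: {ff60d6a} — 1 commit.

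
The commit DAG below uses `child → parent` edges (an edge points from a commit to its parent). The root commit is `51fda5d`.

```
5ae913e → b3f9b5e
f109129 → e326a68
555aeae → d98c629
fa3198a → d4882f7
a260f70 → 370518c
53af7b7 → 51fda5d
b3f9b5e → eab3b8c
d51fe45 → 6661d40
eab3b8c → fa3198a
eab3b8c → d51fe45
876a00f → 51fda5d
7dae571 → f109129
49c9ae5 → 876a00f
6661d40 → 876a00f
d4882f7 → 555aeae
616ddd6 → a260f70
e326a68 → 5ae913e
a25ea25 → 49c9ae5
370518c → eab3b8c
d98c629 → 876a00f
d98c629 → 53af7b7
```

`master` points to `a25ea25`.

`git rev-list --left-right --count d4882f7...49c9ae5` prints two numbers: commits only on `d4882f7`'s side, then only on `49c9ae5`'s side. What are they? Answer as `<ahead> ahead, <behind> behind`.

Reachable from d4882f7: {51fda5d, 53af7b7, 555aeae, 876a00f, d4882f7, d98c629}.
Reachable from 49c9ae5: {49c9ae5, 51fda5d, 876a00f}.
Only in d4882f7's history (ahead): {53af7b7, 555aeae, d4882f7, d98c629} — 4.
Only in 49c9ae5's history (behind): {49c9ae5} — 1.

4 ahead, 1 behind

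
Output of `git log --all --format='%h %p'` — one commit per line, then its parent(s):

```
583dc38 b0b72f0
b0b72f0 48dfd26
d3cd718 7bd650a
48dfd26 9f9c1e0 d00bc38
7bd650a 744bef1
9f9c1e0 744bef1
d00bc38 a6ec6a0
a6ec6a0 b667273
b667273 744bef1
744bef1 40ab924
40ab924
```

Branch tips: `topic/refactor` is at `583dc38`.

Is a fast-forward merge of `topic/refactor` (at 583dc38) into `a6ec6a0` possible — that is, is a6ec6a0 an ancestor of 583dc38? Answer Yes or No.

A fast-forward from a6ec6a0 to 583dc38 is possible iff a6ec6a0 is an ancestor of 583dc38.
Ancestors of 583dc38: {40ab924, 48dfd26, 583dc38, 744bef1, 9f9c1e0, a6ec6a0, b0b72f0, b667273, d00bc38}.
a6ec6a0 is among them, so fast-forward is possible.

Yes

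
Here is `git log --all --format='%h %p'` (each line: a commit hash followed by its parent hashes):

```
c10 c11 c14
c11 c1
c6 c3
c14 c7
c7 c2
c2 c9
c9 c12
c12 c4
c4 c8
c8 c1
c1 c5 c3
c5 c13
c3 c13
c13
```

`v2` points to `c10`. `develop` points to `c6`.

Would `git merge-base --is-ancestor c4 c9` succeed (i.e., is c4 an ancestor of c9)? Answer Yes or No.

Ancestors of c9 (commits reachable by following parents): {c1, c12, c13, c3, c4, c5, c8, c9}.
c4 is in that set, so it is an ancestor of c9.

Yes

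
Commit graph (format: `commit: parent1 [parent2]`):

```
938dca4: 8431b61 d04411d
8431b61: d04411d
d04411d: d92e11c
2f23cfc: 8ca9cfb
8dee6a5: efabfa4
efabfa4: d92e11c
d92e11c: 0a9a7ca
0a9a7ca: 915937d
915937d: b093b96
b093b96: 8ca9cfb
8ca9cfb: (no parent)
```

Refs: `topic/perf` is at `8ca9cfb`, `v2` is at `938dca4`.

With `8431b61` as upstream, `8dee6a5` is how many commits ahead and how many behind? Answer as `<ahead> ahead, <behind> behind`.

2 ahead, 2 behind

Reachable from 8dee6a5: {0a9a7ca, 8ca9cfb, 8dee6a5, 915937d, b093b96, d92e11c, efabfa4}.
Reachable from 8431b61: {0a9a7ca, 8431b61, 8ca9cfb, 915937d, b093b96, d04411d, d92e11c}.
Only in 8dee6a5's history (ahead): {8dee6a5, efabfa4} — 2.
Only in 8431b61's history (behind): {8431b61, d04411d} — 2.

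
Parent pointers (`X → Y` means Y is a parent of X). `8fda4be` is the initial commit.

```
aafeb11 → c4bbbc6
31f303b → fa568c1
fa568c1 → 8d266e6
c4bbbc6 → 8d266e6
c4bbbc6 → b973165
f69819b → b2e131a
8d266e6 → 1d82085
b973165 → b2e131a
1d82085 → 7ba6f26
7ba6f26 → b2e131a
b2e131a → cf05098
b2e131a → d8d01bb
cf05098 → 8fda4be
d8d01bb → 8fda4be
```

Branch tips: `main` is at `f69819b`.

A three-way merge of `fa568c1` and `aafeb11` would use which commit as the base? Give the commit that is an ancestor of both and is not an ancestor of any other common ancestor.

Ancestors of fa568c1: {1d82085, 7ba6f26, 8d266e6, 8fda4be, b2e131a, cf05098, d8d01bb, fa568c1}.
Ancestors of aafeb11: {1d82085, 7ba6f26, 8d266e6, 8fda4be, aafeb11, b2e131a, b973165, c4bbbc6, cf05098, d8d01bb}.
Common ancestors: {1d82085, 7ba6f26, 8d266e6, 8fda4be, b2e131a, cf05098, d8d01bb}.
Among these, 8d266e6 is not an ancestor of any other common ancestor — it is the merge base.

8d266e6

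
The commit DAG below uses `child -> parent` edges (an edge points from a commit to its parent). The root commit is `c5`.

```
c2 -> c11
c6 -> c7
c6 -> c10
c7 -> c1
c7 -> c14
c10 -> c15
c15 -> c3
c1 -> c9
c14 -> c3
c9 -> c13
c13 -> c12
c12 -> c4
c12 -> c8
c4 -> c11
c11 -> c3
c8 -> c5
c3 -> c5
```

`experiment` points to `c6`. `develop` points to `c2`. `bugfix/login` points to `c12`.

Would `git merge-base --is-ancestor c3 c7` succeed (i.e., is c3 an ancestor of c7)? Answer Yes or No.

Ancestors of c7 (commits reachable by following parents): {c1, c11, c12, c13, c14, c3, c4, c5, c7, c8, c9}.
c3 is in that set, so it is an ancestor of c7.

Yes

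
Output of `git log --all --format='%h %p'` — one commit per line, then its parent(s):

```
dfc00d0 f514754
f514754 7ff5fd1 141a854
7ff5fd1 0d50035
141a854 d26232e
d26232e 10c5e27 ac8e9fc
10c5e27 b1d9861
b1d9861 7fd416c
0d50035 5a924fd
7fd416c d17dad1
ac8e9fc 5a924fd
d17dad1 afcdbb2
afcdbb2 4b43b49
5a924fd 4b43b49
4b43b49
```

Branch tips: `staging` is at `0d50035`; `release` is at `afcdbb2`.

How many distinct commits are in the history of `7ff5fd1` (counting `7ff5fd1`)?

Walking parent pointers from 7ff5fd1: reachable set = {0d50035, 4b43b49, 5a924fd, 7ff5fd1}.
That is 4 commits.

4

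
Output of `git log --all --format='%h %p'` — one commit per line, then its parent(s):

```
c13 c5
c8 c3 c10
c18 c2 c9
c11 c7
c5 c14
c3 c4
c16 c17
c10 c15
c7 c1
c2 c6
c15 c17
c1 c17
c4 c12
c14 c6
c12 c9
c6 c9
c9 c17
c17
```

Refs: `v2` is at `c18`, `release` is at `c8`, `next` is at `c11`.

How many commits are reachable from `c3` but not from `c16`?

4

Reachable from c3: {c12, c17, c3, c4, c9}.
Reachable from c16: {c16, c17}.
In c3's history but not c16's: {c12, c3, c4, c9} — 4 commits.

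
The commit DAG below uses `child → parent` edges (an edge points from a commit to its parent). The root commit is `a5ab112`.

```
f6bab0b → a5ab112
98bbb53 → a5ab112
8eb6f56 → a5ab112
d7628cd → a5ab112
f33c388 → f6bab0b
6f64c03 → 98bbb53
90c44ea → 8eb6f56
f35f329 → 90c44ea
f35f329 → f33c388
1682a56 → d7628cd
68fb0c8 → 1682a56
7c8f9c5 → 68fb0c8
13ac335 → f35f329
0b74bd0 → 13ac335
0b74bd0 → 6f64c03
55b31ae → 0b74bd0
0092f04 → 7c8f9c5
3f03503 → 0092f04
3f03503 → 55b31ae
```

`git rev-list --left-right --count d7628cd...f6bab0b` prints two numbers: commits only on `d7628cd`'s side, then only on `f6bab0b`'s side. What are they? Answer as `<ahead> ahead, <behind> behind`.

Reachable from d7628cd: {a5ab112, d7628cd}.
Reachable from f6bab0b: {a5ab112, f6bab0b}.
Only in d7628cd's history (ahead): {d7628cd} — 1.
Only in f6bab0b's history (behind): {f6bab0b} — 1.

1 ahead, 1 behind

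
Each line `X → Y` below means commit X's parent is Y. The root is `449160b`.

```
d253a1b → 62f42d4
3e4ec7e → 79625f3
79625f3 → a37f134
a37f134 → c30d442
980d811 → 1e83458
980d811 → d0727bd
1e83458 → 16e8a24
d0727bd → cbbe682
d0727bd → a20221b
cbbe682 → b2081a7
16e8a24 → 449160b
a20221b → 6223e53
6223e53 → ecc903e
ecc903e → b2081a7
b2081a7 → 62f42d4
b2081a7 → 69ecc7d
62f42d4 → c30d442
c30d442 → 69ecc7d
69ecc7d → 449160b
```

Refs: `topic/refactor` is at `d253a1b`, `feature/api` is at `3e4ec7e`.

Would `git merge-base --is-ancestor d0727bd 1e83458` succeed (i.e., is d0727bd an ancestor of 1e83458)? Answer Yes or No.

Ancestors of 1e83458: {16e8a24, 1e83458, 449160b}.
d0727bd is not in that set, so it is not an ancestor of 1e83458.

No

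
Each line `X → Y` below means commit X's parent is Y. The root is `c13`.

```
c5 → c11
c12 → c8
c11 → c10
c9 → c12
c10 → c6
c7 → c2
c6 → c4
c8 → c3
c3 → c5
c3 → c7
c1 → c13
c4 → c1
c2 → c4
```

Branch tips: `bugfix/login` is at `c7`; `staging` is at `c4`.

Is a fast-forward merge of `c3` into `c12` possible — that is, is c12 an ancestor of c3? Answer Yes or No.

A fast-forward from c12 to c3 is possible iff c12 is an ancestor of c3.
Ancestors of c3: {c1, c10, c11, c13, c2, c3, c4, c5, c6, c7}.
c12 is not among them, so fast-forward is not possible.

No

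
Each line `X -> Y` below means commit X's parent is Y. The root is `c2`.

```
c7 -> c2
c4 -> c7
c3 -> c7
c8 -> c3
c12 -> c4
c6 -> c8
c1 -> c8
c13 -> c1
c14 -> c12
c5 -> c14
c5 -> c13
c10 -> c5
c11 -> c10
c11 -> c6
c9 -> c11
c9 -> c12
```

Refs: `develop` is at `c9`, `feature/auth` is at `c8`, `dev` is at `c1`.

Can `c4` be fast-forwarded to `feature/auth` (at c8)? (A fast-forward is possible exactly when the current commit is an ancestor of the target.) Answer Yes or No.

A fast-forward from c4 to c8 is possible iff c4 is an ancestor of c8.
Ancestors of c8: {c2, c3, c7, c8}.
c4 is not among them, so fast-forward is not possible.

No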